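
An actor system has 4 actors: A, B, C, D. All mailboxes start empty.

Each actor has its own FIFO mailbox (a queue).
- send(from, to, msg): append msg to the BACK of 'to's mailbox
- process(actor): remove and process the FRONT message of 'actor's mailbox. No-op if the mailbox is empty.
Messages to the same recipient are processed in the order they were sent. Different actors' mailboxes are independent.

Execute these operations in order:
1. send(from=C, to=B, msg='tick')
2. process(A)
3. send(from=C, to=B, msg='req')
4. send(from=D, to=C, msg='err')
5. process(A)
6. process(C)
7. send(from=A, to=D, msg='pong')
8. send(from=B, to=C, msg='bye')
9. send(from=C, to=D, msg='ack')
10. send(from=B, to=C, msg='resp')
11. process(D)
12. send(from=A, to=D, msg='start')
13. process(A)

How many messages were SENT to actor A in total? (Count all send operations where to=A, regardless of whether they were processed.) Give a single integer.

Answer: 0

Derivation:
After 1 (send(from=C, to=B, msg='tick')): A:[] B:[tick] C:[] D:[]
After 2 (process(A)): A:[] B:[tick] C:[] D:[]
After 3 (send(from=C, to=B, msg='req')): A:[] B:[tick,req] C:[] D:[]
After 4 (send(from=D, to=C, msg='err')): A:[] B:[tick,req] C:[err] D:[]
After 5 (process(A)): A:[] B:[tick,req] C:[err] D:[]
After 6 (process(C)): A:[] B:[tick,req] C:[] D:[]
After 7 (send(from=A, to=D, msg='pong')): A:[] B:[tick,req] C:[] D:[pong]
After 8 (send(from=B, to=C, msg='bye')): A:[] B:[tick,req] C:[bye] D:[pong]
After 9 (send(from=C, to=D, msg='ack')): A:[] B:[tick,req] C:[bye] D:[pong,ack]
After 10 (send(from=B, to=C, msg='resp')): A:[] B:[tick,req] C:[bye,resp] D:[pong,ack]
After 11 (process(D)): A:[] B:[tick,req] C:[bye,resp] D:[ack]
After 12 (send(from=A, to=D, msg='start')): A:[] B:[tick,req] C:[bye,resp] D:[ack,start]
After 13 (process(A)): A:[] B:[tick,req] C:[bye,resp] D:[ack,start]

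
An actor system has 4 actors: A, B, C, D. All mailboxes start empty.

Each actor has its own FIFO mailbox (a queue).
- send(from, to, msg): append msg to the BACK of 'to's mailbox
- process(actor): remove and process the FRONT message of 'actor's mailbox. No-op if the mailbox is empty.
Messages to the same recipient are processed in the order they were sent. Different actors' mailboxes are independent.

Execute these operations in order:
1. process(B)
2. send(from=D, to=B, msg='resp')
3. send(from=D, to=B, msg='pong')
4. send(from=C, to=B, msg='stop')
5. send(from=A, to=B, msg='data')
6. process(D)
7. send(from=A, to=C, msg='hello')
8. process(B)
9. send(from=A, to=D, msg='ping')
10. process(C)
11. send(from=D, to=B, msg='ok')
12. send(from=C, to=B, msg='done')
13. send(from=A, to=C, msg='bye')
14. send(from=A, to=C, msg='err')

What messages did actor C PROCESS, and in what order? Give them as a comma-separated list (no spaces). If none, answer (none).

After 1 (process(B)): A:[] B:[] C:[] D:[]
After 2 (send(from=D, to=B, msg='resp')): A:[] B:[resp] C:[] D:[]
After 3 (send(from=D, to=B, msg='pong')): A:[] B:[resp,pong] C:[] D:[]
After 4 (send(from=C, to=B, msg='stop')): A:[] B:[resp,pong,stop] C:[] D:[]
After 5 (send(from=A, to=B, msg='data')): A:[] B:[resp,pong,stop,data] C:[] D:[]
After 6 (process(D)): A:[] B:[resp,pong,stop,data] C:[] D:[]
After 7 (send(from=A, to=C, msg='hello')): A:[] B:[resp,pong,stop,data] C:[hello] D:[]
After 8 (process(B)): A:[] B:[pong,stop,data] C:[hello] D:[]
After 9 (send(from=A, to=D, msg='ping')): A:[] B:[pong,stop,data] C:[hello] D:[ping]
After 10 (process(C)): A:[] B:[pong,stop,data] C:[] D:[ping]
After 11 (send(from=D, to=B, msg='ok')): A:[] B:[pong,stop,data,ok] C:[] D:[ping]
After 12 (send(from=C, to=B, msg='done')): A:[] B:[pong,stop,data,ok,done] C:[] D:[ping]
After 13 (send(from=A, to=C, msg='bye')): A:[] B:[pong,stop,data,ok,done] C:[bye] D:[ping]
After 14 (send(from=A, to=C, msg='err')): A:[] B:[pong,stop,data,ok,done] C:[bye,err] D:[ping]

Answer: hello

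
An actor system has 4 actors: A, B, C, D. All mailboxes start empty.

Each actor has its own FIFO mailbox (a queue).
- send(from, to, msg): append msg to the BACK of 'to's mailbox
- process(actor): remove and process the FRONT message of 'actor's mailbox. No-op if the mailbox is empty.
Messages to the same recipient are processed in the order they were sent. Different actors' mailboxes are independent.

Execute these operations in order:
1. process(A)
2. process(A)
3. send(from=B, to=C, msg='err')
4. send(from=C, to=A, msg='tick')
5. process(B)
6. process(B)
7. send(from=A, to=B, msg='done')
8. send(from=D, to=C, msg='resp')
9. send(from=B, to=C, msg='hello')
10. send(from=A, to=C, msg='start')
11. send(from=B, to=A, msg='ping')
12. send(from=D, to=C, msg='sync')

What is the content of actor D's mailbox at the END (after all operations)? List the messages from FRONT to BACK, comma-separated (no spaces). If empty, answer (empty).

Answer: (empty)

Derivation:
After 1 (process(A)): A:[] B:[] C:[] D:[]
After 2 (process(A)): A:[] B:[] C:[] D:[]
After 3 (send(from=B, to=C, msg='err')): A:[] B:[] C:[err] D:[]
After 4 (send(from=C, to=A, msg='tick')): A:[tick] B:[] C:[err] D:[]
After 5 (process(B)): A:[tick] B:[] C:[err] D:[]
After 6 (process(B)): A:[tick] B:[] C:[err] D:[]
After 7 (send(from=A, to=B, msg='done')): A:[tick] B:[done] C:[err] D:[]
After 8 (send(from=D, to=C, msg='resp')): A:[tick] B:[done] C:[err,resp] D:[]
After 9 (send(from=B, to=C, msg='hello')): A:[tick] B:[done] C:[err,resp,hello] D:[]
After 10 (send(from=A, to=C, msg='start')): A:[tick] B:[done] C:[err,resp,hello,start] D:[]
After 11 (send(from=B, to=A, msg='ping')): A:[tick,ping] B:[done] C:[err,resp,hello,start] D:[]
After 12 (send(from=D, to=C, msg='sync')): A:[tick,ping] B:[done] C:[err,resp,hello,start,sync] D:[]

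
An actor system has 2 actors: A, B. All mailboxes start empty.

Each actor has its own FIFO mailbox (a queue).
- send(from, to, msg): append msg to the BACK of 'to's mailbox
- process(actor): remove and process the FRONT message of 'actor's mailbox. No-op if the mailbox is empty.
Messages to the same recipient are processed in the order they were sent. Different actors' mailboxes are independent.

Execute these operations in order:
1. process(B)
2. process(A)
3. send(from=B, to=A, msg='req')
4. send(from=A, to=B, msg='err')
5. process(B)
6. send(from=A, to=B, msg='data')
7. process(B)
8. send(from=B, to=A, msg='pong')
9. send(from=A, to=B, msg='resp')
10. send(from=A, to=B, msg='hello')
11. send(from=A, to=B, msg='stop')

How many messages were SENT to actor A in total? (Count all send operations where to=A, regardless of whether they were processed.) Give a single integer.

After 1 (process(B)): A:[] B:[]
After 2 (process(A)): A:[] B:[]
After 3 (send(from=B, to=A, msg='req')): A:[req] B:[]
After 4 (send(from=A, to=B, msg='err')): A:[req] B:[err]
After 5 (process(B)): A:[req] B:[]
After 6 (send(from=A, to=B, msg='data')): A:[req] B:[data]
After 7 (process(B)): A:[req] B:[]
After 8 (send(from=B, to=A, msg='pong')): A:[req,pong] B:[]
After 9 (send(from=A, to=B, msg='resp')): A:[req,pong] B:[resp]
After 10 (send(from=A, to=B, msg='hello')): A:[req,pong] B:[resp,hello]
After 11 (send(from=A, to=B, msg='stop')): A:[req,pong] B:[resp,hello,stop]

Answer: 2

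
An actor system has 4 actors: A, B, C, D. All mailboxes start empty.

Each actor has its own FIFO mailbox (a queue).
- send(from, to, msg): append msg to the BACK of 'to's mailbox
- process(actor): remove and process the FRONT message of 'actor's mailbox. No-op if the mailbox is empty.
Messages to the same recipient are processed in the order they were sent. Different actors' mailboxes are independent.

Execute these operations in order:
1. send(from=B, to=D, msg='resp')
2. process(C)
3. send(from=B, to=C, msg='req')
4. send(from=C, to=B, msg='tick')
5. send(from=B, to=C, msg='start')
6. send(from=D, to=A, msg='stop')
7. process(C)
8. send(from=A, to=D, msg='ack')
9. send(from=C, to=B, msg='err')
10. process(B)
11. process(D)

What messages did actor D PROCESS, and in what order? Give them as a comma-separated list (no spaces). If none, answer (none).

After 1 (send(from=B, to=D, msg='resp')): A:[] B:[] C:[] D:[resp]
After 2 (process(C)): A:[] B:[] C:[] D:[resp]
After 3 (send(from=B, to=C, msg='req')): A:[] B:[] C:[req] D:[resp]
After 4 (send(from=C, to=B, msg='tick')): A:[] B:[tick] C:[req] D:[resp]
After 5 (send(from=B, to=C, msg='start')): A:[] B:[tick] C:[req,start] D:[resp]
After 6 (send(from=D, to=A, msg='stop')): A:[stop] B:[tick] C:[req,start] D:[resp]
After 7 (process(C)): A:[stop] B:[tick] C:[start] D:[resp]
After 8 (send(from=A, to=D, msg='ack')): A:[stop] B:[tick] C:[start] D:[resp,ack]
After 9 (send(from=C, to=B, msg='err')): A:[stop] B:[tick,err] C:[start] D:[resp,ack]
After 10 (process(B)): A:[stop] B:[err] C:[start] D:[resp,ack]
After 11 (process(D)): A:[stop] B:[err] C:[start] D:[ack]

Answer: resp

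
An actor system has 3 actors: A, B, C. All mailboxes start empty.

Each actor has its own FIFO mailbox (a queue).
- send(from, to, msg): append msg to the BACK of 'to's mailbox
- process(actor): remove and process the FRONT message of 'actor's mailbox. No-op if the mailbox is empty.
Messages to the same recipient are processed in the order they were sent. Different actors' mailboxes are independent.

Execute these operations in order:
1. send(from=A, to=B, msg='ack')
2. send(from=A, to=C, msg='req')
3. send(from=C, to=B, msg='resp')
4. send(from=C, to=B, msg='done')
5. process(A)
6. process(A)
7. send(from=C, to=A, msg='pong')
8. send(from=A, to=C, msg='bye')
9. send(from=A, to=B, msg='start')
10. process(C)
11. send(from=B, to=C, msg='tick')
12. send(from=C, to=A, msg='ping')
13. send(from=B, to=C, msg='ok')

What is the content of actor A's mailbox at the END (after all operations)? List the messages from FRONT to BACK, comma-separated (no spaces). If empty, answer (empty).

After 1 (send(from=A, to=B, msg='ack')): A:[] B:[ack] C:[]
After 2 (send(from=A, to=C, msg='req')): A:[] B:[ack] C:[req]
After 3 (send(from=C, to=B, msg='resp')): A:[] B:[ack,resp] C:[req]
After 4 (send(from=C, to=B, msg='done')): A:[] B:[ack,resp,done] C:[req]
After 5 (process(A)): A:[] B:[ack,resp,done] C:[req]
After 6 (process(A)): A:[] B:[ack,resp,done] C:[req]
After 7 (send(from=C, to=A, msg='pong')): A:[pong] B:[ack,resp,done] C:[req]
After 8 (send(from=A, to=C, msg='bye')): A:[pong] B:[ack,resp,done] C:[req,bye]
After 9 (send(from=A, to=B, msg='start')): A:[pong] B:[ack,resp,done,start] C:[req,bye]
After 10 (process(C)): A:[pong] B:[ack,resp,done,start] C:[bye]
After 11 (send(from=B, to=C, msg='tick')): A:[pong] B:[ack,resp,done,start] C:[bye,tick]
After 12 (send(from=C, to=A, msg='ping')): A:[pong,ping] B:[ack,resp,done,start] C:[bye,tick]
After 13 (send(from=B, to=C, msg='ok')): A:[pong,ping] B:[ack,resp,done,start] C:[bye,tick,ok]

Answer: pong,ping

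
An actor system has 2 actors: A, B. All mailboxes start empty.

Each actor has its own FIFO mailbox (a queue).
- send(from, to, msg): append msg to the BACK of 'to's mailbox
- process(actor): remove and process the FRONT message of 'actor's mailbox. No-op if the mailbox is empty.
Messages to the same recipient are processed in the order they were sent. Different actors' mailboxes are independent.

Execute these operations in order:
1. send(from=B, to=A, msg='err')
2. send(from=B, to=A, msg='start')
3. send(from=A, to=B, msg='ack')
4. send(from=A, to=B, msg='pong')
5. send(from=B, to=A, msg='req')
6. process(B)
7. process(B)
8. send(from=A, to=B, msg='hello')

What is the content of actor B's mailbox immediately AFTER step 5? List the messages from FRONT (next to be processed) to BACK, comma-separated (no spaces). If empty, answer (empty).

After 1 (send(from=B, to=A, msg='err')): A:[err] B:[]
After 2 (send(from=B, to=A, msg='start')): A:[err,start] B:[]
After 3 (send(from=A, to=B, msg='ack')): A:[err,start] B:[ack]
After 4 (send(from=A, to=B, msg='pong')): A:[err,start] B:[ack,pong]
After 5 (send(from=B, to=A, msg='req')): A:[err,start,req] B:[ack,pong]

ack,pong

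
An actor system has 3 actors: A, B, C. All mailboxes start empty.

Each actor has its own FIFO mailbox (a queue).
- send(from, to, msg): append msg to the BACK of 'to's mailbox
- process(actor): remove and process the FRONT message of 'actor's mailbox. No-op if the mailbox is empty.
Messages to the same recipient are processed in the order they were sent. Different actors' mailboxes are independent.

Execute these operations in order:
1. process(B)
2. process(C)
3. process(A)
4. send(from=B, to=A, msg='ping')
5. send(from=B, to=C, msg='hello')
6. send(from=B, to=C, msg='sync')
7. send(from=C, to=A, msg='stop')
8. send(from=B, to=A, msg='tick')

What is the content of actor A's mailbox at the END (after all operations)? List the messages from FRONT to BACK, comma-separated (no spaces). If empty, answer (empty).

Answer: ping,stop,tick

Derivation:
After 1 (process(B)): A:[] B:[] C:[]
After 2 (process(C)): A:[] B:[] C:[]
After 3 (process(A)): A:[] B:[] C:[]
After 4 (send(from=B, to=A, msg='ping')): A:[ping] B:[] C:[]
After 5 (send(from=B, to=C, msg='hello')): A:[ping] B:[] C:[hello]
After 6 (send(from=B, to=C, msg='sync')): A:[ping] B:[] C:[hello,sync]
After 7 (send(from=C, to=A, msg='stop')): A:[ping,stop] B:[] C:[hello,sync]
After 8 (send(from=B, to=A, msg='tick')): A:[ping,stop,tick] B:[] C:[hello,sync]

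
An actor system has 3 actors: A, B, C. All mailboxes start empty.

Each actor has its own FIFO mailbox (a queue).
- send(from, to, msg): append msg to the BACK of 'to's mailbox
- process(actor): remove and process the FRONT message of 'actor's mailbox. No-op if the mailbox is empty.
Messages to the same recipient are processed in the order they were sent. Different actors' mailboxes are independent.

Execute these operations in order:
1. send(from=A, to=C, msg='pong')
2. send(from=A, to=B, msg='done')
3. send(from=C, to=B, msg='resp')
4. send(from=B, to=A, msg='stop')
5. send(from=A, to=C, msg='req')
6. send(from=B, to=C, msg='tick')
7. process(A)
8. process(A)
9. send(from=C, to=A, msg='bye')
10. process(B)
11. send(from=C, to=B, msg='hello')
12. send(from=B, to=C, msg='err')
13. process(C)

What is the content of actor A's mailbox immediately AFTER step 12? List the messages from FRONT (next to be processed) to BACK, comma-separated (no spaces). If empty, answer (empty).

After 1 (send(from=A, to=C, msg='pong')): A:[] B:[] C:[pong]
After 2 (send(from=A, to=B, msg='done')): A:[] B:[done] C:[pong]
After 3 (send(from=C, to=B, msg='resp')): A:[] B:[done,resp] C:[pong]
After 4 (send(from=B, to=A, msg='stop')): A:[stop] B:[done,resp] C:[pong]
After 5 (send(from=A, to=C, msg='req')): A:[stop] B:[done,resp] C:[pong,req]
After 6 (send(from=B, to=C, msg='tick')): A:[stop] B:[done,resp] C:[pong,req,tick]
After 7 (process(A)): A:[] B:[done,resp] C:[pong,req,tick]
After 8 (process(A)): A:[] B:[done,resp] C:[pong,req,tick]
After 9 (send(from=C, to=A, msg='bye')): A:[bye] B:[done,resp] C:[pong,req,tick]
After 10 (process(B)): A:[bye] B:[resp] C:[pong,req,tick]
After 11 (send(from=C, to=B, msg='hello')): A:[bye] B:[resp,hello] C:[pong,req,tick]
After 12 (send(from=B, to=C, msg='err')): A:[bye] B:[resp,hello] C:[pong,req,tick,err]

bye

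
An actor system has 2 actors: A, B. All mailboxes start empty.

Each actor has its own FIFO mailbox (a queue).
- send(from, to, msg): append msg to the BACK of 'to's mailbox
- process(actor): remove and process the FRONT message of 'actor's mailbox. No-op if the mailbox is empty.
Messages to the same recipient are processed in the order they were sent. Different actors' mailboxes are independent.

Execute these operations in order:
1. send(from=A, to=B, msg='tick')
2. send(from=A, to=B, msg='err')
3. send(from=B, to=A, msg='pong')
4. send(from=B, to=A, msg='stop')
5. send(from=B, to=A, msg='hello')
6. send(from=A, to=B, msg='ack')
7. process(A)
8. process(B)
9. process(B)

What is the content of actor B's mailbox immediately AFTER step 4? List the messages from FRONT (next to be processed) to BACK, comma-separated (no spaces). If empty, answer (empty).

After 1 (send(from=A, to=B, msg='tick')): A:[] B:[tick]
After 2 (send(from=A, to=B, msg='err')): A:[] B:[tick,err]
After 3 (send(from=B, to=A, msg='pong')): A:[pong] B:[tick,err]
After 4 (send(from=B, to=A, msg='stop')): A:[pong,stop] B:[tick,err]

tick,err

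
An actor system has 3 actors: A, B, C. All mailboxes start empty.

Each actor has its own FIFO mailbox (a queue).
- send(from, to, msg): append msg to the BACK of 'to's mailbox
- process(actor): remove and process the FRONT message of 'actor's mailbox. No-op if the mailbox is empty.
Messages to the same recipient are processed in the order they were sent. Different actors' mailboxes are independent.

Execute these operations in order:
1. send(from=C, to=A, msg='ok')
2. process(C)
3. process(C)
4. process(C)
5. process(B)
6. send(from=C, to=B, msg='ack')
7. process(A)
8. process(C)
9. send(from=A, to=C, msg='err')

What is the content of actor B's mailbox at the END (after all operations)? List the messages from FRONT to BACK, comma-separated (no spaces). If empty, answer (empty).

Answer: ack

Derivation:
After 1 (send(from=C, to=A, msg='ok')): A:[ok] B:[] C:[]
After 2 (process(C)): A:[ok] B:[] C:[]
After 3 (process(C)): A:[ok] B:[] C:[]
After 4 (process(C)): A:[ok] B:[] C:[]
After 5 (process(B)): A:[ok] B:[] C:[]
After 6 (send(from=C, to=B, msg='ack')): A:[ok] B:[ack] C:[]
After 7 (process(A)): A:[] B:[ack] C:[]
After 8 (process(C)): A:[] B:[ack] C:[]
After 9 (send(from=A, to=C, msg='err')): A:[] B:[ack] C:[err]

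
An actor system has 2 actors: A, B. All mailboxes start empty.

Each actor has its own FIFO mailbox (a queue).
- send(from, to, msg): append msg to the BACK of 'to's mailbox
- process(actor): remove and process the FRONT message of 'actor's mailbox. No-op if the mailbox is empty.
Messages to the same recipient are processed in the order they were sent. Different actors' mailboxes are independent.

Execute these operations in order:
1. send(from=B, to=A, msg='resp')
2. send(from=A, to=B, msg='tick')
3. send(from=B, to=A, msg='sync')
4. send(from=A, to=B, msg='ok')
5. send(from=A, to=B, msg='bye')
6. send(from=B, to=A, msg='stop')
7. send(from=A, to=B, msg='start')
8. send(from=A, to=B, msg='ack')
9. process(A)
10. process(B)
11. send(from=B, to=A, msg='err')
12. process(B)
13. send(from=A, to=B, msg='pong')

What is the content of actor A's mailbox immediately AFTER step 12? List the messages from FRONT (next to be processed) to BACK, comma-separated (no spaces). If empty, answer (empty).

After 1 (send(from=B, to=A, msg='resp')): A:[resp] B:[]
After 2 (send(from=A, to=B, msg='tick')): A:[resp] B:[tick]
After 3 (send(from=B, to=A, msg='sync')): A:[resp,sync] B:[tick]
After 4 (send(from=A, to=B, msg='ok')): A:[resp,sync] B:[tick,ok]
After 5 (send(from=A, to=B, msg='bye')): A:[resp,sync] B:[tick,ok,bye]
After 6 (send(from=B, to=A, msg='stop')): A:[resp,sync,stop] B:[tick,ok,bye]
After 7 (send(from=A, to=B, msg='start')): A:[resp,sync,stop] B:[tick,ok,bye,start]
After 8 (send(from=A, to=B, msg='ack')): A:[resp,sync,stop] B:[tick,ok,bye,start,ack]
After 9 (process(A)): A:[sync,stop] B:[tick,ok,bye,start,ack]
After 10 (process(B)): A:[sync,stop] B:[ok,bye,start,ack]
After 11 (send(from=B, to=A, msg='err')): A:[sync,stop,err] B:[ok,bye,start,ack]
After 12 (process(B)): A:[sync,stop,err] B:[bye,start,ack]

sync,stop,err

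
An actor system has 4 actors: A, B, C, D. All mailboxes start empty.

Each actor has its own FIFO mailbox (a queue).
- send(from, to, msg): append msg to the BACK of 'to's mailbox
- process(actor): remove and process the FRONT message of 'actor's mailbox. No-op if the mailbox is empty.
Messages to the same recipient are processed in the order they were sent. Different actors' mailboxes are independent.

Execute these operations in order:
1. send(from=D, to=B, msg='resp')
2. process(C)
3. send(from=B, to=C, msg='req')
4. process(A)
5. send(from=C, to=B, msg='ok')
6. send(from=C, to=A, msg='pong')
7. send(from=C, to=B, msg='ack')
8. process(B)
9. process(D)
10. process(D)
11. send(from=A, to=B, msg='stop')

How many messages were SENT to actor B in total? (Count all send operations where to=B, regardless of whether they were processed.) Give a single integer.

After 1 (send(from=D, to=B, msg='resp')): A:[] B:[resp] C:[] D:[]
After 2 (process(C)): A:[] B:[resp] C:[] D:[]
After 3 (send(from=B, to=C, msg='req')): A:[] B:[resp] C:[req] D:[]
After 4 (process(A)): A:[] B:[resp] C:[req] D:[]
After 5 (send(from=C, to=B, msg='ok')): A:[] B:[resp,ok] C:[req] D:[]
After 6 (send(from=C, to=A, msg='pong')): A:[pong] B:[resp,ok] C:[req] D:[]
After 7 (send(from=C, to=B, msg='ack')): A:[pong] B:[resp,ok,ack] C:[req] D:[]
After 8 (process(B)): A:[pong] B:[ok,ack] C:[req] D:[]
After 9 (process(D)): A:[pong] B:[ok,ack] C:[req] D:[]
After 10 (process(D)): A:[pong] B:[ok,ack] C:[req] D:[]
After 11 (send(from=A, to=B, msg='stop')): A:[pong] B:[ok,ack,stop] C:[req] D:[]

Answer: 4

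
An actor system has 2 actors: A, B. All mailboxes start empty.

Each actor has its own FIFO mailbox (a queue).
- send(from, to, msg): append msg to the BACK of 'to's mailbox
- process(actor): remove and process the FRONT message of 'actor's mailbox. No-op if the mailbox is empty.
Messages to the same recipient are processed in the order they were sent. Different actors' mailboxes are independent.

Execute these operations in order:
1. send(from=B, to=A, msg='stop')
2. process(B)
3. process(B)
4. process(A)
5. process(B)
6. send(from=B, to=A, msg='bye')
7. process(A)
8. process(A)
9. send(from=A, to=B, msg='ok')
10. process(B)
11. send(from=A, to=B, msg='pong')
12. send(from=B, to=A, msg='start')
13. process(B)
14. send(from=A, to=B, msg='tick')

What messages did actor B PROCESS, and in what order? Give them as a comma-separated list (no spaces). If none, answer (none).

Answer: ok,pong

Derivation:
After 1 (send(from=B, to=A, msg='stop')): A:[stop] B:[]
After 2 (process(B)): A:[stop] B:[]
After 3 (process(B)): A:[stop] B:[]
After 4 (process(A)): A:[] B:[]
After 5 (process(B)): A:[] B:[]
After 6 (send(from=B, to=A, msg='bye')): A:[bye] B:[]
After 7 (process(A)): A:[] B:[]
After 8 (process(A)): A:[] B:[]
After 9 (send(from=A, to=B, msg='ok')): A:[] B:[ok]
After 10 (process(B)): A:[] B:[]
After 11 (send(from=A, to=B, msg='pong')): A:[] B:[pong]
After 12 (send(from=B, to=A, msg='start')): A:[start] B:[pong]
After 13 (process(B)): A:[start] B:[]
After 14 (send(from=A, to=B, msg='tick')): A:[start] B:[tick]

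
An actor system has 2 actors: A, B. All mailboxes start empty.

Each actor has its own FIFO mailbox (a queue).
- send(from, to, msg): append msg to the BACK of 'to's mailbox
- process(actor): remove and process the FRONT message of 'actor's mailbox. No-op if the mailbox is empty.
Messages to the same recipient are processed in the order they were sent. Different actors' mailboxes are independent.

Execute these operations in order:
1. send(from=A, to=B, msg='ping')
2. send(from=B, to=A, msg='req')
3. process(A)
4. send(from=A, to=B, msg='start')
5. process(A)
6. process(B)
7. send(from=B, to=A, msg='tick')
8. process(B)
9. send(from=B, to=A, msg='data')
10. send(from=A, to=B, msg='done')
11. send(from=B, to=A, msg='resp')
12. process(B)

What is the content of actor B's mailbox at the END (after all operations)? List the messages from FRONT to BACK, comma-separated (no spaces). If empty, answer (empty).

After 1 (send(from=A, to=B, msg='ping')): A:[] B:[ping]
After 2 (send(from=B, to=A, msg='req')): A:[req] B:[ping]
After 3 (process(A)): A:[] B:[ping]
After 4 (send(from=A, to=B, msg='start')): A:[] B:[ping,start]
After 5 (process(A)): A:[] B:[ping,start]
After 6 (process(B)): A:[] B:[start]
After 7 (send(from=B, to=A, msg='tick')): A:[tick] B:[start]
After 8 (process(B)): A:[tick] B:[]
After 9 (send(from=B, to=A, msg='data')): A:[tick,data] B:[]
After 10 (send(from=A, to=B, msg='done')): A:[tick,data] B:[done]
After 11 (send(from=B, to=A, msg='resp')): A:[tick,data,resp] B:[done]
After 12 (process(B)): A:[tick,data,resp] B:[]

Answer: (empty)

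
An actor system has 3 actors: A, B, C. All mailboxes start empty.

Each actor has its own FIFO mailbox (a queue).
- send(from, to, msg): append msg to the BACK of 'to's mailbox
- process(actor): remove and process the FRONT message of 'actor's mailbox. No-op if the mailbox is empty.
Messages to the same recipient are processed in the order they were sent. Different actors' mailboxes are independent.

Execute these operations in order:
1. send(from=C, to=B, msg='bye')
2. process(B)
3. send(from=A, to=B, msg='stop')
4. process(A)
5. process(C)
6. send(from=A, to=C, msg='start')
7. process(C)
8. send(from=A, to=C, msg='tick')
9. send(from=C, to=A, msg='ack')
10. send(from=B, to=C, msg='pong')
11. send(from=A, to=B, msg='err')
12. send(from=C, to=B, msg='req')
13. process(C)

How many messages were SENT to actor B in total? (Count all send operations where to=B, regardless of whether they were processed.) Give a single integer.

Answer: 4

Derivation:
After 1 (send(from=C, to=B, msg='bye')): A:[] B:[bye] C:[]
After 2 (process(B)): A:[] B:[] C:[]
After 3 (send(from=A, to=B, msg='stop')): A:[] B:[stop] C:[]
After 4 (process(A)): A:[] B:[stop] C:[]
After 5 (process(C)): A:[] B:[stop] C:[]
After 6 (send(from=A, to=C, msg='start')): A:[] B:[stop] C:[start]
After 7 (process(C)): A:[] B:[stop] C:[]
After 8 (send(from=A, to=C, msg='tick')): A:[] B:[stop] C:[tick]
After 9 (send(from=C, to=A, msg='ack')): A:[ack] B:[stop] C:[tick]
After 10 (send(from=B, to=C, msg='pong')): A:[ack] B:[stop] C:[tick,pong]
After 11 (send(from=A, to=B, msg='err')): A:[ack] B:[stop,err] C:[tick,pong]
After 12 (send(from=C, to=B, msg='req')): A:[ack] B:[stop,err,req] C:[tick,pong]
After 13 (process(C)): A:[ack] B:[stop,err,req] C:[pong]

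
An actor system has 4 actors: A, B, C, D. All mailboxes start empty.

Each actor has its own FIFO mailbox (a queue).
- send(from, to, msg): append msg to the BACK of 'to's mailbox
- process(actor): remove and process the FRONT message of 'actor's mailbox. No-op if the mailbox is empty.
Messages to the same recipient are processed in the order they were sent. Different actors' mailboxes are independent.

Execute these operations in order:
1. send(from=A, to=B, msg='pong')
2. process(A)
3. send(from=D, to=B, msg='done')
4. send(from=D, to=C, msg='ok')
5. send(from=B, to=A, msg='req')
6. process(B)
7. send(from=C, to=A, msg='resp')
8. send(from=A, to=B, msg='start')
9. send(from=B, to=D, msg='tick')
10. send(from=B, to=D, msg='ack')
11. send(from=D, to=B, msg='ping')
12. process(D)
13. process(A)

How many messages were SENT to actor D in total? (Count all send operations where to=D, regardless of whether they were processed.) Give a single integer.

Answer: 2

Derivation:
After 1 (send(from=A, to=B, msg='pong')): A:[] B:[pong] C:[] D:[]
After 2 (process(A)): A:[] B:[pong] C:[] D:[]
After 3 (send(from=D, to=B, msg='done')): A:[] B:[pong,done] C:[] D:[]
After 4 (send(from=D, to=C, msg='ok')): A:[] B:[pong,done] C:[ok] D:[]
After 5 (send(from=B, to=A, msg='req')): A:[req] B:[pong,done] C:[ok] D:[]
After 6 (process(B)): A:[req] B:[done] C:[ok] D:[]
After 7 (send(from=C, to=A, msg='resp')): A:[req,resp] B:[done] C:[ok] D:[]
After 8 (send(from=A, to=B, msg='start')): A:[req,resp] B:[done,start] C:[ok] D:[]
After 9 (send(from=B, to=D, msg='tick')): A:[req,resp] B:[done,start] C:[ok] D:[tick]
After 10 (send(from=B, to=D, msg='ack')): A:[req,resp] B:[done,start] C:[ok] D:[tick,ack]
After 11 (send(from=D, to=B, msg='ping')): A:[req,resp] B:[done,start,ping] C:[ok] D:[tick,ack]
After 12 (process(D)): A:[req,resp] B:[done,start,ping] C:[ok] D:[ack]
After 13 (process(A)): A:[resp] B:[done,start,ping] C:[ok] D:[ack]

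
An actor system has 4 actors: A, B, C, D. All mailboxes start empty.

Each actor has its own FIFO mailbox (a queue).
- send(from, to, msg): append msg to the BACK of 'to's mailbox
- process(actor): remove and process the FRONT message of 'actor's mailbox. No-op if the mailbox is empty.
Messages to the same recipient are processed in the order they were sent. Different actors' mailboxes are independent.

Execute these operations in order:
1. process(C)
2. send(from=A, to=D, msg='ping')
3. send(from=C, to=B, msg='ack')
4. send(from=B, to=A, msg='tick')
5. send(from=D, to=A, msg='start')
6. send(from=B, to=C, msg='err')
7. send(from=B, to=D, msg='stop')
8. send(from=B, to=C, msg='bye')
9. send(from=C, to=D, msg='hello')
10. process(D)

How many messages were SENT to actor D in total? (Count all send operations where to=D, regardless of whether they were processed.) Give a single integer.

Answer: 3

Derivation:
After 1 (process(C)): A:[] B:[] C:[] D:[]
After 2 (send(from=A, to=D, msg='ping')): A:[] B:[] C:[] D:[ping]
After 3 (send(from=C, to=B, msg='ack')): A:[] B:[ack] C:[] D:[ping]
After 4 (send(from=B, to=A, msg='tick')): A:[tick] B:[ack] C:[] D:[ping]
After 5 (send(from=D, to=A, msg='start')): A:[tick,start] B:[ack] C:[] D:[ping]
After 6 (send(from=B, to=C, msg='err')): A:[tick,start] B:[ack] C:[err] D:[ping]
After 7 (send(from=B, to=D, msg='stop')): A:[tick,start] B:[ack] C:[err] D:[ping,stop]
After 8 (send(from=B, to=C, msg='bye')): A:[tick,start] B:[ack] C:[err,bye] D:[ping,stop]
After 9 (send(from=C, to=D, msg='hello')): A:[tick,start] B:[ack] C:[err,bye] D:[ping,stop,hello]
After 10 (process(D)): A:[tick,start] B:[ack] C:[err,bye] D:[stop,hello]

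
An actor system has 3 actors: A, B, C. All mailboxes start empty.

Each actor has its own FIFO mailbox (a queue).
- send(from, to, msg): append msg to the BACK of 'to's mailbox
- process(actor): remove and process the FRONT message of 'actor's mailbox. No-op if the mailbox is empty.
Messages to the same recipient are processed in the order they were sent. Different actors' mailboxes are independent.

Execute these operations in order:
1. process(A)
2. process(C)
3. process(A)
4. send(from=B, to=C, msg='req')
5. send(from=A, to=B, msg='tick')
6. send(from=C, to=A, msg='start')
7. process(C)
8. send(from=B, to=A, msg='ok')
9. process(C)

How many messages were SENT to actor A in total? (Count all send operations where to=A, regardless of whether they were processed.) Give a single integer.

Answer: 2

Derivation:
After 1 (process(A)): A:[] B:[] C:[]
After 2 (process(C)): A:[] B:[] C:[]
After 3 (process(A)): A:[] B:[] C:[]
After 4 (send(from=B, to=C, msg='req')): A:[] B:[] C:[req]
After 5 (send(from=A, to=B, msg='tick')): A:[] B:[tick] C:[req]
After 6 (send(from=C, to=A, msg='start')): A:[start] B:[tick] C:[req]
After 7 (process(C)): A:[start] B:[tick] C:[]
After 8 (send(from=B, to=A, msg='ok')): A:[start,ok] B:[tick] C:[]
After 9 (process(C)): A:[start,ok] B:[tick] C:[]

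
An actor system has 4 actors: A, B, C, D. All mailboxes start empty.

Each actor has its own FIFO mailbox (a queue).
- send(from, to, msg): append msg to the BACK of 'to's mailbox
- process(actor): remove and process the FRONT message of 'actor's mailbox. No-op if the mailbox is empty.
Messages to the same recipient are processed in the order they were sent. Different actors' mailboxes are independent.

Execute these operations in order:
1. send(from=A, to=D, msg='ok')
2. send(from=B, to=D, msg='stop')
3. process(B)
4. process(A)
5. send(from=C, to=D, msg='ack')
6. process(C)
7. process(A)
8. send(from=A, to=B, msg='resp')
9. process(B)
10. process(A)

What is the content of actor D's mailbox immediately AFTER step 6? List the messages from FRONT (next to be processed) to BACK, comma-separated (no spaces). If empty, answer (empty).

After 1 (send(from=A, to=D, msg='ok')): A:[] B:[] C:[] D:[ok]
After 2 (send(from=B, to=D, msg='stop')): A:[] B:[] C:[] D:[ok,stop]
After 3 (process(B)): A:[] B:[] C:[] D:[ok,stop]
After 4 (process(A)): A:[] B:[] C:[] D:[ok,stop]
After 5 (send(from=C, to=D, msg='ack')): A:[] B:[] C:[] D:[ok,stop,ack]
After 6 (process(C)): A:[] B:[] C:[] D:[ok,stop,ack]

ok,stop,ack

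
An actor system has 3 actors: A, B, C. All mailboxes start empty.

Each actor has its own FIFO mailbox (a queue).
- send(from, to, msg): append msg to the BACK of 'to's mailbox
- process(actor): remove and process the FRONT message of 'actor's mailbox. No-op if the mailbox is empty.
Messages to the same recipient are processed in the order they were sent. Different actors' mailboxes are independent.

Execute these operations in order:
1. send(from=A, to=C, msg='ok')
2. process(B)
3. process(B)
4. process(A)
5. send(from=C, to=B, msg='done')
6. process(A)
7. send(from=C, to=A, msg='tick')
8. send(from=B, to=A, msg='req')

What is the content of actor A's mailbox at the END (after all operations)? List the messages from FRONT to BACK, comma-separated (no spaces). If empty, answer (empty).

Answer: tick,req

Derivation:
After 1 (send(from=A, to=C, msg='ok')): A:[] B:[] C:[ok]
After 2 (process(B)): A:[] B:[] C:[ok]
After 3 (process(B)): A:[] B:[] C:[ok]
After 4 (process(A)): A:[] B:[] C:[ok]
After 5 (send(from=C, to=B, msg='done')): A:[] B:[done] C:[ok]
After 6 (process(A)): A:[] B:[done] C:[ok]
After 7 (send(from=C, to=A, msg='tick')): A:[tick] B:[done] C:[ok]
After 8 (send(from=B, to=A, msg='req')): A:[tick,req] B:[done] C:[ok]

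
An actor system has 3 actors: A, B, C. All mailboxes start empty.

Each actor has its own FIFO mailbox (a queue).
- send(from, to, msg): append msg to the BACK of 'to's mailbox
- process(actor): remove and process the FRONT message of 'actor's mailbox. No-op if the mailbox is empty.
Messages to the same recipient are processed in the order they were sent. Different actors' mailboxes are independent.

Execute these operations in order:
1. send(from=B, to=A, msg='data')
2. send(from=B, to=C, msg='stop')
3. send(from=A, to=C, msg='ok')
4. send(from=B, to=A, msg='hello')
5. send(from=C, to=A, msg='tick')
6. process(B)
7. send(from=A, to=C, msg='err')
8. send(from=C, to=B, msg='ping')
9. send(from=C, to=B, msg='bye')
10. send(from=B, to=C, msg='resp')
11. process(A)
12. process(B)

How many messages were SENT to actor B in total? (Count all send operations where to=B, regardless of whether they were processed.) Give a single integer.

Answer: 2

Derivation:
After 1 (send(from=B, to=A, msg='data')): A:[data] B:[] C:[]
After 2 (send(from=B, to=C, msg='stop')): A:[data] B:[] C:[stop]
After 3 (send(from=A, to=C, msg='ok')): A:[data] B:[] C:[stop,ok]
After 4 (send(from=B, to=A, msg='hello')): A:[data,hello] B:[] C:[stop,ok]
After 5 (send(from=C, to=A, msg='tick')): A:[data,hello,tick] B:[] C:[stop,ok]
After 6 (process(B)): A:[data,hello,tick] B:[] C:[stop,ok]
After 7 (send(from=A, to=C, msg='err')): A:[data,hello,tick] B:[] C:[stop,ok,err]
After 8 (send(from=C, to=B, msg='ping')): A:[data,hello,tick] B:[ping] C:[stop,ok,err]
After 9 (send(from=C, to=B, msg='bye')): A:[data,hello,tick] B:[ping,bye] C:[stop,ok,err]
After 10 (send(from=B, to=C, msg='resp')): A:[data,hello,tick] B:[ping,bye] C:[stop,ok,err,resp]
After 11 (process(A)): A:[hello,tick] B:[ping,bye] C:[stop,ok,err,resp]
After 12 (process(B)): A:[hello,tick] B:[bye] C:[stop,ok,err,resp]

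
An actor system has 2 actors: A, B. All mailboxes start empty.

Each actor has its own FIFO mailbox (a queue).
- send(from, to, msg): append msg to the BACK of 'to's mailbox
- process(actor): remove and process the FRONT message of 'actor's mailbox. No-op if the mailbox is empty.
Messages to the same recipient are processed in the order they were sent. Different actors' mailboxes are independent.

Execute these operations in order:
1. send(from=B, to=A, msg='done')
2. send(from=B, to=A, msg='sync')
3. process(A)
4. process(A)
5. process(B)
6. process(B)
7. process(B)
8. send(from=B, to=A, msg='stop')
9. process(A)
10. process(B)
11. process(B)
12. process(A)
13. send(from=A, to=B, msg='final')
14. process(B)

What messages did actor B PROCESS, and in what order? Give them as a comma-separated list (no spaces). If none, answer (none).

Answer: final

Derivation:
After 1 (send(from=B, to=A, msg='done')): A:[done] B:[]
After 2 (send(from=B, to=A, msg='sync')): A:[done,sync] B:[]
After 3 (process(A)): A:[sync] B:[]
After 4 (process(A)): A:[] B:[]
After 5 (process(B)): A:[] B:[]
After 6 (process(B)): A:[] B:[]
After 7 (process(B)): A:[] B:[]
After 8 (send(from=B, to=A, msg='stop')): A:[stop] B:[]
After 9 (process(A)): A:[] B:[]
After 10 (process(B)): A:[] B:[]
After 11 (process(B)): A:[] B:[]
After 12 (process(A)): A:[] B:[]
After 13 (send(from=A, to=B, msg='final')): A:[] B:[final]
After 14 (process(B)): A:[] B:[]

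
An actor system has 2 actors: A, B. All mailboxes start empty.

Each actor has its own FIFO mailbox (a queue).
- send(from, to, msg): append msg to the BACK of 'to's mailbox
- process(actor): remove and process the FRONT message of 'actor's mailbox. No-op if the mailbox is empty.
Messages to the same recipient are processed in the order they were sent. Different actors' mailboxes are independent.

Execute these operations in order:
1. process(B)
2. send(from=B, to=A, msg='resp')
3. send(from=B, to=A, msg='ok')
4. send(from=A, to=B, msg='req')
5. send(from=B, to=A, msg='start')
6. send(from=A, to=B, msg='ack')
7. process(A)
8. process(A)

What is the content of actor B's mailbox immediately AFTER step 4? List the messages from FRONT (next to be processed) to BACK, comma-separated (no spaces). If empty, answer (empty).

After 1 (process(B)): A:[] B:[]
After 2 (send(from=B, to=A, msg='resp')): A:[resp] B:[]
After 3 (send(from=B, to=A, msg='ok')): A:[resp,ok] B:[]
After 4 (send(from=A, to=B, msg='req')): A:[resp,ok] B:[req]

req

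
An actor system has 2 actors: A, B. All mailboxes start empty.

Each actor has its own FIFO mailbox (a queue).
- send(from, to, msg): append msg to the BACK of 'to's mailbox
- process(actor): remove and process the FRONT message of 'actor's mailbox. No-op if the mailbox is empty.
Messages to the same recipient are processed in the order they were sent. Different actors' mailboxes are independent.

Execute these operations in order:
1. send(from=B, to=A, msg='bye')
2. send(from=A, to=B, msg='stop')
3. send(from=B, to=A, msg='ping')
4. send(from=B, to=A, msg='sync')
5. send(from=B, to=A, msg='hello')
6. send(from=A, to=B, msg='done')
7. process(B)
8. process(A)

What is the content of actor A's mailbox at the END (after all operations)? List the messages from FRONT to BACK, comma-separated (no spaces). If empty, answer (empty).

After 1 (send(from=B, to=A, msg='bye')): A:[bye] B:[]
After 2 (send(from=A, to=B, msg='stop')): A:[bye] B:[stop]
After 3 (send(from=B, to=A, msg='ping')): A:[bye,ping] B:[stop]
After 4 (send(from=B, to=A, msg='sync')): A:[bye,ping,sync] B:[stop]
After 5 (send(from=B, to=A, msg='hello')): A:[bye,ping,sync,hello] B:[stop]
After 6 (send(from=A, to=B, msg='done')): A:[bye,ping,sync,hello] B:[stop,done]
After 7 (process(B)): A:[bye,ping,sync,hello] B:[done]
After 8 (process(A)): A:[ping,sync,hello] B:[done]

Answer: ping,sync,hello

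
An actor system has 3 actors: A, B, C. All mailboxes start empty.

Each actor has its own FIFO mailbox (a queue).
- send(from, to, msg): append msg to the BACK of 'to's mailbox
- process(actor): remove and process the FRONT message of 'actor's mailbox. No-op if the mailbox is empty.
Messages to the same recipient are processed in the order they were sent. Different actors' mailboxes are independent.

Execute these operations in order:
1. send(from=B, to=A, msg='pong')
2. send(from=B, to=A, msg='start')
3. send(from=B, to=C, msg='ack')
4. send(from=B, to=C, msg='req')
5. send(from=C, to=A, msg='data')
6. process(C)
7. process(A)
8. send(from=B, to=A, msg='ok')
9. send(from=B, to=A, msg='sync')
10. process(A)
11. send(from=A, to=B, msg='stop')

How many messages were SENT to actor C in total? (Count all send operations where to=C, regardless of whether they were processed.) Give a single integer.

After 1 (send(from=B, to=A, msg='pong')): A:[pong] B:[] C:[]
After 2 (send(from=B, to=A, msg='start')): A:[pong,start] B:[] C:[]
After 3 (send(from=B, to=C, msg='ack')): A:[pong,start] B:[] C:[ack]
After 4 (send(from=B, to=C, msg='req')): A:[pong,start] B:[] C:[ack,req]
After 5 (send(from=C, to=A, msg='data')): A:[pong,start,data] B:[] C:[ack,req]
After 6 (process(C)): A:[pong,start,data] B:[] C:[req]
After 7 (process(A)): A:[start,data] B:[] C:[req]
After 8 (send(from=B, to=A, msg='ok')): A:[start,data,ok] B:[] C:[req]
After 9 (send(from=B, to=A, msg='sync')): A:[start,data,ok,sync] B:[] C:[req]
After 10 (process(A)): A:[data,ok,sync] B:[] C:[req]
After 11 (send(from=A, to=B, msg='stop')): A:[data,ok,sync] B:[stop] C:[req]

Answer: 2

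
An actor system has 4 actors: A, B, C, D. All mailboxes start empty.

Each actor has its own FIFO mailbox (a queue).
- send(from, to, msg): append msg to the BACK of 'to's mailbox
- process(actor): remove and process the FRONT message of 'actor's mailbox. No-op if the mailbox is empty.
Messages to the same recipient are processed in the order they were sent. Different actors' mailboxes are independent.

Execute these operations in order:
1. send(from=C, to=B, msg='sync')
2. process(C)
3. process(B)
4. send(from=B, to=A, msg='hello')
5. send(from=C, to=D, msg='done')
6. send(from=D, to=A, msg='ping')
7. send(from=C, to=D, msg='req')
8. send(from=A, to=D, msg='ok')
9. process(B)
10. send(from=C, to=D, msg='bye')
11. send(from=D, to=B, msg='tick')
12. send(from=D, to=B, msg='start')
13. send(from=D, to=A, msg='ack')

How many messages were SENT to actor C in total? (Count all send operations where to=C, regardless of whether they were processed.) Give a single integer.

After 1 (send(from=C, to=B, msg='sync')): A:[] B:[sync] C:[] D:[]
After 2 (process(C)): A:[] B:[sync] C:[] D:[]
After 3 (process(B)): A:[] B:[] C:[] D:[]
After 4 (send(from=B, to=A, msg='hello')): A:[hello] B:[] C:[] D:[]
After 5 (send(from=C, to=D, msg='done')): A:[hello] B:[] C:[] D:[done]
After 6 (send(from=D, to=A, msg='ping')): A:[hello,ping] B:[] C:[] D:[done]
After 7 (send(from=C, to=D, msg='req')): A:[hello,ping] B:[] C:[] D:[done,req]
After 8 (send(from=A, to=D, msg='ok')): A:[hello,ping] B:[] C:[] D:[done,req,ok]
After 9 (process(B)): A:[hello,ping] B:[] C:[] D:[done,req,ok]
After 10 (send(from=C, to=D, msg='bye')): A:[hello,ping] B:[] C:[] D:[done,req,ok,bye]
After 11 (send(from=D, to=B, msg='tick')): A:[hello,ping] B:[tick] C:[] D:[done,req,ok,bye]
After 12 (send(from=D, to=B, msg='start')): A:[hello,ping] B:[tick,start] C:[] D:[done,req,ok,bye]
After 13 (send(from=D, to=A, msg='ack')): A:[hello,ping,ack] B:[tick,start] C:[] D:[done,req,ok,bye]

Answer: 0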